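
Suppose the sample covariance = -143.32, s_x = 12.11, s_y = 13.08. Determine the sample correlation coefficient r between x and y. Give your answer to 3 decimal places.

-0.905

r = Cov(x,y) / (s_x · s_y) = -143.32 / (12.11 × 13.08)
  = -143.32 / 158.3988 ≈ -0.905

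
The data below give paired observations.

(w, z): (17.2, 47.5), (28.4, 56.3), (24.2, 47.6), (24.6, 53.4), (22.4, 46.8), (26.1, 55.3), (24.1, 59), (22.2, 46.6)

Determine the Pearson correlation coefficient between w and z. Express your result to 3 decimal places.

n = 8, Σw = 189.2, Σz = 412.5, Σw² = 4549.82, Σz² = 21444.15, Σwz = 9829.55
nΣwz − ΣwΣz = 78636.4 − 78045 = 591.4
nΣw² − (Σw)² = 36398.56 − 35796.64 = 601.92; nΣz² − (Σz)² = 171553.2 − 170156.25 = 1396.95
r = 591.4 / √(601.92 × 1396.95) = 591.4 / 916.9799 ≈ 0.645

0.645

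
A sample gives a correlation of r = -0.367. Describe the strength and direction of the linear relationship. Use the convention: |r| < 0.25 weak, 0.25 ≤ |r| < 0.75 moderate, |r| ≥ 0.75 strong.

r = -0.367 < 0 so the relationship is negative.
|r| = 0.367, which falls in the moderate range.

moderate negative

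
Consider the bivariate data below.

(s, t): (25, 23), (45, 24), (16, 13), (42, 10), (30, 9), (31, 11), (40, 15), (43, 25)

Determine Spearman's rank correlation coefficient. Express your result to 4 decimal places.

Rank s: 2, 8, 1, 6, 3, 4, 5, 7
Rank t: 6, 7, 4, 2, 1, 3, 5, 8
d = rank(s) − rank(t): -4, 1, -3, 4, 2, 1, 0, -1; Σd² = 48
ρ = 1 − 6Σd² / [n(n²−1)] = 1 − 6×48 / (8×63) = 1 − 288/504 ≈ 0.4286

0.4286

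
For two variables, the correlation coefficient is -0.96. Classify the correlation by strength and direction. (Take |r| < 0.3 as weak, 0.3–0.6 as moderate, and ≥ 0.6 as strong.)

strong negative

r = -0.96 < 0 so the relationship is negative.
|r| = 0.96, which falls in the strong range.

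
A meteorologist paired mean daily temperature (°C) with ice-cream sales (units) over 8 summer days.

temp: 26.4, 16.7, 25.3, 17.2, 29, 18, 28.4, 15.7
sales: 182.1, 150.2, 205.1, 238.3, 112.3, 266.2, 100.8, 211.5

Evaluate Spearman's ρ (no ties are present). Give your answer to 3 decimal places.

-0.595

Rank temp: 6, 2, 5, 3, 8, 4, 7, 1
Rank sales: 4, 3, 5, 7, 2, 8, 1, 6
d = rank(temp) − rank(sales): 2, -1, 0, -4, 6, -4, 6, -5; Σd² = 134
ρ = 1 − 6Σd² / [n(n²−1)] = 1 − 6×134 / (8×63) = 1 − 804/504 ≈ -0.595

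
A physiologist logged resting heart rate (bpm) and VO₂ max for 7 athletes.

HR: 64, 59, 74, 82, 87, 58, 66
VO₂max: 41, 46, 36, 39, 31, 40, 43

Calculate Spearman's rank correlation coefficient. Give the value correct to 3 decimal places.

-0.714

Rank HR: 3, 2, 5, 6, 7, 1, 4
Rank VO₂max: 5, 7, 2, 3, 1, 4, 6
d = rank(HR) − rank(VO₂max): -2, -5, 3, 3, 6, -3, -2; Σd² = 96
ρ = 1 − 6Σd² / [n(n²−1)] = 1 − 6×96 / (7×48) = 1 − 576/336 ≈ -0.714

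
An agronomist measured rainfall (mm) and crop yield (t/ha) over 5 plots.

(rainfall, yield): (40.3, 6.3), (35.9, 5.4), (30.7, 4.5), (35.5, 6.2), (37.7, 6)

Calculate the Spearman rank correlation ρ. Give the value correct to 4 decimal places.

Rank rainfall: 5, 3, 1, 2, 4
Rank yield: 5, 2, 1, 4, 3
d = rank(rainfall) − rank(yield): 0, 1, 0, -2, 1; Σd² = 6
ρ = 1 − 6Σd² / [n(n²−1)] = 1 − 6×6 / (5×24) = 1 − 36/120 ≈ 0.7000

0.7000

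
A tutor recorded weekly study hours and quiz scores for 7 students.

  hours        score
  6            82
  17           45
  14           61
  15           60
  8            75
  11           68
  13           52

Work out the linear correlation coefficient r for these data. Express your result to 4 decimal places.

n = 7, Σx = 84, Σy = 443, Σx² = 1100, Σy² = 29023, Σxy = 5035
nΣxy − ΣxΣy = 35245 − 37212 = -1967
nΣx² − (Σx)² = 7700 − 7056 = 644; nΣy² − (Σy)² = 203161 − 196249 = 6912
r = -1967 / √(644 × 6912) = -1967 / 2109.8171 ≈ -0.9323

-0.9323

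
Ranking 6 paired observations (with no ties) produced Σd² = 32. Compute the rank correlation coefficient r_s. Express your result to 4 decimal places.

ρ = 1 − 6Σd² / [n(n²−1)] = 1 − 6×32 / (6×35)
  = 1 − 192/210 = 1 − 0.91429 ≈ 0.0857

0.0857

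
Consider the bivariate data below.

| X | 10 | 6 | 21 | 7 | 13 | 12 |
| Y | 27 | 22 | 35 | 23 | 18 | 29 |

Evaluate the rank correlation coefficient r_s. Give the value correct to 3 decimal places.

Rank X: 3, 1, 6, 2, 5, 4
Rank Y: 4, 2, 6, 3, 1, 5
d = rank(X) − rank(Y): -1, -1, 0, -1, 4, -1; Σd² = 20
ρ = 1 − 6Σd² / [n(n²−1)] = 1 − 6×20 / (6×35) = 1 − 120/210 ≈ 0.429

0.429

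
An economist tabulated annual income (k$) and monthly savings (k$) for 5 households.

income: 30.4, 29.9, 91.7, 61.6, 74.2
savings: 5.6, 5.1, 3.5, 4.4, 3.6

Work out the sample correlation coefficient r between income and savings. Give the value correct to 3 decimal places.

n = 5, Σx = 287.8, Σy = 22.2, Σx² = 19527.26, Σy² = 101.94, Σxy = 1181.84
nΣxy − ΣxΣy = 5909.2 − 6389.16 = -479.96
nΣx² − (Σx)² = 97636.3 − 82828.84 = 14807.46; nΣy² − (Σy)² = 509.7 − 492.84 = 16.86
r = -479.96 / √(14807.46 × 16.86) = -479.96 / 499.6537 ≈ -0.961

-0.961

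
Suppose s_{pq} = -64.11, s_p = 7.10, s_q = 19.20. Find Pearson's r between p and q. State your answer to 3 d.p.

r = Cov(p,q) / (s_p · s_q) = -64.11 / (7.10 × 19.20)
  = -64.11 / 136.3200 ≈ -0.470

-0.470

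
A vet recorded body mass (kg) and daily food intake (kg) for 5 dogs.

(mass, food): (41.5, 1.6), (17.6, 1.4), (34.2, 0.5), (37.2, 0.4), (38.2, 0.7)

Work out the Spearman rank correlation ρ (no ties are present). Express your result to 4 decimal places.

Rank mass: 5, 1, 2, 3, 4
Rank food: 5, 4, 2, 1, 3
d = rank(mass) − rank(food): 0, -3, 0, 2, 1; Σd² = 14
ρ = 1 − 6Σd² / [n(n²−1)] = 1 − 6×14 / (5×24) = 1 − 84/120 ≈ 0.3000

0.3000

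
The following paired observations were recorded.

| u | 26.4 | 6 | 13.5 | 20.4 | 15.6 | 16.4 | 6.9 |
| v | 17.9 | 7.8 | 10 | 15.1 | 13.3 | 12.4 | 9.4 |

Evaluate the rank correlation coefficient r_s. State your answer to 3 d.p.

0.964

Rank u: 7, 1, 3, 6, 4, 5, 2
Rank v: 7, 1, 3, 6, 5, 4, 2
d = rank(u) − rank(v): 0, 0, 0, 0, -1, 1, 0; Σd² = 2
ρ = 1 − 6Σd² / [n(n²−1)] = 1 − 6×2 / (7×48) = 1 − 12/336 ≈ 0.964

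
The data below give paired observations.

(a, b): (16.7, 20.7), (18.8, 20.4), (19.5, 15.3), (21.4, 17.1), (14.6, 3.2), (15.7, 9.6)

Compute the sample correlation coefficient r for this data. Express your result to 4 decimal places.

n = 6, Σa = 106.7, Σb = 86.3, Σa² = 1930.19, Σb² = 1473.55, Σab = 1590.94
nΣab − ΣaΣb = 9545.64 − 9208.21 = 337.43
nΣa² − (Σa)² = 11581.14 − 11384.89 = 196.25; nΣb² − (Σb)² = 8841.3 − 7447.69 = 1393.61
r = 337.43 / √(196.25 × 1393.61) = 337.43 / 522.9684 ≈ 0.6452

0.6452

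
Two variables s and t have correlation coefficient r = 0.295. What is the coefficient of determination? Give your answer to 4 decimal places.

0.0870

r² = (0.295)² = 0.0870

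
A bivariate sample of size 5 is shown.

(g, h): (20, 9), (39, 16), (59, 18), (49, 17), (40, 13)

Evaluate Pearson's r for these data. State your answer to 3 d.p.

n = 5, Σg = 207, Σh = 73, Σg² = 9403, Σh² = 1119, Σgh = 3219
nΣgh − ΣgΣh = 16095 − 15111 = 984
nΣg² − (Σg)² = 47015 − 42849 = 4166; nΣh² − (Σh)² = 5595 − 5329 = 266
r = 984 / √(4166 × 266) = 984 / 1052.6899 ≈ 0.935

0.935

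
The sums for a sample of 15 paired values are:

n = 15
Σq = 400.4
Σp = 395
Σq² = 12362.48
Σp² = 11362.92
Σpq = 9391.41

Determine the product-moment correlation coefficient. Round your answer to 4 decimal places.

-0.9084

r = (nΣpq − ΣpΣq) / √[(nΣp² − (Σp)²)(nΣq² − (Σq)²)]
Numerator: 15×9391.41 − 395×400.4 = -17286.85
Denominator: √[(170443.8 − 156025)(185437.2 − 160320.16)] = √[14418.8 × 25117.04] = 19030.4382
r = -17286.85 / 19030.4382 ≈ -0.9084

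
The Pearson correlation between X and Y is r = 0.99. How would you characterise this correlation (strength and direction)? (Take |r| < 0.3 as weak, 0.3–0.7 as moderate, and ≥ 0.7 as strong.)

r = 0.99 > 0 so the relationship is positive.
|r| = 0.99, which falls in the strong range.

strong positive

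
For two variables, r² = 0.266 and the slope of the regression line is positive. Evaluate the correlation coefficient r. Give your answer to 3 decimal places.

|r| = √0.266 = 0.516
The association is positive, so r = 0.516.

0.516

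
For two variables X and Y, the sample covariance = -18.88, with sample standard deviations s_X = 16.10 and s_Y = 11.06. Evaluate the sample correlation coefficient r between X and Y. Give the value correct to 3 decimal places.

-0.106

r = Cov(X,Y) / (s_X · s_Y) = -18.88 / (16.10 × 11.06)
  = -18.88 / 178.0660 ≈ -0.106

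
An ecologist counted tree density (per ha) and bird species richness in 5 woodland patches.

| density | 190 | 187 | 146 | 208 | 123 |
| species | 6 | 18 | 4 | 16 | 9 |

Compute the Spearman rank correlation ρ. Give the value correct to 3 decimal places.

0.300

Rank density: 4, 3, 2, 5, 1
Rank species: 2, 5, 1, 4, 3
d = rank(density) − rank(species): 2, -2, 1, 1, -2; Σd² = 14
ρ = 1 − 6Σd² / [n(n²−1)] = 1 − 6×14 / (5×24) = 1 − 84/120 ≈ 0.300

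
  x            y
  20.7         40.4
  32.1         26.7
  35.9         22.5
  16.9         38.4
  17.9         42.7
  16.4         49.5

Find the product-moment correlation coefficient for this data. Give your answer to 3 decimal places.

-0.944

n = 6, Σx = 139.9, Σy = 220.2, Σx² = 3622.69, Σy² = 8599.4, Σxy = 4726.19
nΣxy − ΣxΣy = 28357.14 − 30805.98 = -2448.84
nΣx² − (Σx)² = 21736.14 − 19572.01 = 2164.13; nΣy² − (Σy)² = 51596.4 − 48488.04 = 3108.36
r = -2448.84 / √(2164.13 × 3108.36) = -2448.84 / 2593.6259 ≈ -0.944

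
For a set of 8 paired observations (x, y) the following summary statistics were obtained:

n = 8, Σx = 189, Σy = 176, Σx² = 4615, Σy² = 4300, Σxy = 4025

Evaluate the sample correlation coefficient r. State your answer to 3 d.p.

-0.525

r = (nΣxy − ΣxΣy) / √[(nΣx² − (Σx)²)(nΣy² − (Σy)²)]
Numerator: 8×4025 − 189×176 = -1064
Denominator: √[(36920 − 35721)(34400 − 30976)] = √[1199 × 3424] = 2026.1727
r = -1064 / 2026.1727 ≈ -0.525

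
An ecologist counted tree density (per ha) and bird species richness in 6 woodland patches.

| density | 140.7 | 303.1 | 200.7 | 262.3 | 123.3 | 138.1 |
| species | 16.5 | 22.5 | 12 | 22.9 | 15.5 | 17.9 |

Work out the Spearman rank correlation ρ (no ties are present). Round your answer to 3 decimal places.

Rank density: 3, 6, 4, 5, 1, 2
Rank species: 3, 5, 1, 6, 2, 4
d = rank(density) − rank(species): 0, 1, 3, -1, -1, -2; Σd² = 16
ρ = 1 − 6Σd² / [n(n²−1)] = 1 − 6×16 / (6×35) = 1 − 96/210 ≈ 0.543

0.543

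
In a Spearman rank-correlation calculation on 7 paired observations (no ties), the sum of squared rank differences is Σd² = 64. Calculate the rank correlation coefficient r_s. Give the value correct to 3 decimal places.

-0.143

ρ = 1 − 6Σd² / [n(n²−1)] = 1 − 6×64 / (7×48)
  = 1 − 384/336 = 1 − 1.1429 ≈ -0.143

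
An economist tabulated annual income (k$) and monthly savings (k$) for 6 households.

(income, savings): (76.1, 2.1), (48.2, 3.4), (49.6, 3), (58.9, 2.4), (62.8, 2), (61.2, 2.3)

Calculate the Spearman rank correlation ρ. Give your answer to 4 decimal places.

Rank income: 6, 1, 2, 3, 5, 4
Rank savings: 2, 6, 5, 4, 1, 3
d = rank(income) − rank(savings): 4, -5, -3, -1, 4, 1; Σd² = 68
ρ = 1 − 6Σd² / [n(n²−1)] = 1 − 6×68 / (6×35) = 1 − 408/210 ≈ -0.9429

-0.9429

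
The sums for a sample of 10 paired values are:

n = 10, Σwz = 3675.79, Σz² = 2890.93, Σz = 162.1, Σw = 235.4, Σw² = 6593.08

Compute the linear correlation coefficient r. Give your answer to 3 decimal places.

r = (nΣwz − ΣwΣz) / √[(nΣw² − (Σw)²)(nΣz² − (Σz)²)]
Numerator: 10×3675.79 − 235.4×162.1 = -1400.44
Denominator: √[(65930.8 − 55413.16)(28909.3 − 26276.41)] = √[10517.64 × 2632.89] = 5262.2988
r = -1400.44 / 5262.2988 ≈ -0.266

-0.266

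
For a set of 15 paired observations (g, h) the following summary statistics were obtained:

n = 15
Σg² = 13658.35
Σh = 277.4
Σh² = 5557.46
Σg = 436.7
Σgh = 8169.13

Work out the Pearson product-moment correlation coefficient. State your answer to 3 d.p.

r = (nΣgh − ΣgΣh) / √[(nΣg² − (Σg)²)(nΣh² − (Σh)²)]
Numerator: 15×8169.13 − 436.7×277.4 = 1396.37
Denominator: √[(204875.25 − 190706.89)(83361.9 − 76950.76)] = √[14168.36 × 6411.14] = 9530.7576
r = 1396.37 / 9530.7576 ≈ 0.147

0.147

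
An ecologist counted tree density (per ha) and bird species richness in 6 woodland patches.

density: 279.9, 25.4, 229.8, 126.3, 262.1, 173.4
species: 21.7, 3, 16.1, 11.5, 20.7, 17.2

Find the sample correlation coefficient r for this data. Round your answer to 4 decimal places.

n = 6, Σx = 1096.9, Σy = 90.2, Σx² = 246512.87, Σy² = 1595.68, Σxy = 19710.21
nΣxy − ΣxΣy = 118261.26 − 98940.38 = 19320.88
nΣx² − (Σx)² = 1479077.22 − 1203189.61 = 275887.61; nΣy² − (Σy)² = 9574.08 − 8136.04 = 1438.04
r = 19320.88 / √(275887.61 × 1438.04) = 19320.88 / 19918.2685 ≈ 0.9700

0.9700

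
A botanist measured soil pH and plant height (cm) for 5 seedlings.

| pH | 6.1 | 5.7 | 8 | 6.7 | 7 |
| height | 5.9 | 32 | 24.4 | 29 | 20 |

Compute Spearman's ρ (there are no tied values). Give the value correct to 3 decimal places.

Rank pH: 2, 1, 5, 3, 4
Rank height: 1, 5, 3, 4, 2
d = rank(pH) − rank(height): 1, -4, 2, -1, 2; Σd² = 26
ρ = 1 − 6Σd² / [n(n²−1)] = 1 − 6×26 / (5×24) = 1 − 156/120 ≈ -0.300

-0.300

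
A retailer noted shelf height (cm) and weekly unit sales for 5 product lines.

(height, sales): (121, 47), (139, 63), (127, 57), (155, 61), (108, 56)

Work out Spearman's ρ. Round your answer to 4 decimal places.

0.8000

Rank height: 2, 4, 3, 5, 1
Rank sales: 1, 5, 3, 4, 2
d = rank(height) − rank(sales): 1, -1, 0, 1, -1; Σd² = 4
ρ = 1 − 6Σd² / [n(n²−1)] = 1 − 6×4 / (5×24) = 1 − 24/120 ≈ 0.8000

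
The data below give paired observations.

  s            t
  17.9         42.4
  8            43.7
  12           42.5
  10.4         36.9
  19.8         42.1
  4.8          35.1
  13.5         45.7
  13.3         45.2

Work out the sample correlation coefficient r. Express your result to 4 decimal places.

n = 8, Σs = 99.7, Σt = 333.6, Σs² = 1410.79, Σt² = 14011.26, Σst = 4222.49
nΣst − ΣsΣt = 33779.92 − 33259.92 = 520
nΣs² − (Σs)² = 11286.32 − 9940.09 = 1346.23; nΣt² − (Σt)² = 112090.08 − 111288.96 = 801.12
r = 520 / √(1346.23 × 801.12) = 520 / 1038.5046 ≈ 0.5007

0.5007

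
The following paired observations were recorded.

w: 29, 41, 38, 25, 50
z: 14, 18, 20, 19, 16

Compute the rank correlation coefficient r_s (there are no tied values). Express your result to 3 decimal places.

-0.200

Rank w: 2, 4, 3, 1, 5
Rank z: 1, 3, 5, 4, 2
d = rank(w) − rank(z): 1, 1, -2, -3, 3; Σd² = 24
ρ = 1 − 6Σd² / [n(n²−1)] = 1 − 6×24 / (5×24) = 1 − 144/120 ≈ -0.200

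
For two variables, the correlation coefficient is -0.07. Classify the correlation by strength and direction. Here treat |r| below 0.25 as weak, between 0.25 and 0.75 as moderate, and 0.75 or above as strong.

r = -0.07 < 0 so the relationship is negative.
|r| = 0.07, which falls in the weak range.

weak negative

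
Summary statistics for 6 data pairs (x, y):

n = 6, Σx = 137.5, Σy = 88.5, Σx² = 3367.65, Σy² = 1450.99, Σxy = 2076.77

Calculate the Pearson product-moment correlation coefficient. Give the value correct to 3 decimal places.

r = (nΣxy − ΣxΣy) / √[(nΣx² − (Σx)²)(nΣy² − (Σy)²)]
Numerator: 6×2076.77 − 137.5×88.5 = 291.87
Denominator: √[(20205.9 − 18906.25)(8705.94 − 7832.25)] = √[1299.65 × 873.69] = 1065.5943
r = 291.87 / 1065.5943 ≈ 0.274

0.274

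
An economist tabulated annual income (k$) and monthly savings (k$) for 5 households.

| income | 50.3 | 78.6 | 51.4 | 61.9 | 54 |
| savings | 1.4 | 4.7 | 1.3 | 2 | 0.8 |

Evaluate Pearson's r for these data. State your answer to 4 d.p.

0.9560

n = 5, Σx = 296.2, Σy = 10.2, Σx² = 18097.62, Σy² = 30.38, Σxy = 673.66
nΣxy − ΣxΣy = 3368.3 − 3021.24 = 347.06
nΣx² − (Σx)² = 90488.1 − 87734.44 = 2753.66; nΣy² − (Σy)² = 151.9 − 104.04 = 47.86
r = 347.06 / √(2753.66 × 47.86) = 347.06 / 363.0292 ≈ 0.9560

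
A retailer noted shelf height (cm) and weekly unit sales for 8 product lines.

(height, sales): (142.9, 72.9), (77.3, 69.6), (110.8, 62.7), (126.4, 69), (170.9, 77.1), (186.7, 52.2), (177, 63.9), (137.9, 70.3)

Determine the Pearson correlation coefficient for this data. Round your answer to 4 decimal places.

-0.2809

n = 8, Σx = 1129.9, Σy = 537.7, Σx² = 169058.41, Σy² = 36545.41, Σxy = 75393.05
nΣxy − ΣxΣy = 603144.4 − 607547.23 = -4402.83
nΣx² − (Σx)² = 1352467.28 − 1276674.01 = 75793.27; nΣy² − (Σy)² = 292363.28 − 289121.29 = 3241.99
r = -4402.83 / √(75793.27 × 3241.99) = -4402.83 / 15675.4912 ≈ -0.2809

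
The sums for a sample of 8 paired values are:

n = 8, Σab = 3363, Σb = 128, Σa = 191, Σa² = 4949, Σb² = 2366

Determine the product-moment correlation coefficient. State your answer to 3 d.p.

r = (nΣab − ΣaΣb) / √[(nΣa² − (Σa)²)(nΣb² − (Σb)²)]
Numerator: 8×3363 − 191×128 = 2456
Denominator: √[(39592 − 36481)(18928 − 16384)] = √[3111 × 2544] = 2813.2515
r = 2456 / 2813.2515 ≈ 0.873

0.873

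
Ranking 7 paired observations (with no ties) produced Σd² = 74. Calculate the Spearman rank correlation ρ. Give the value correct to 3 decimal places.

ρ = 1 − 6Σd² / [n(n²−1)] = 1 − 6×74 / (7×48)
  = 1 − 444/336 = 1 − 1.3214 ≈ -0.321

-0.321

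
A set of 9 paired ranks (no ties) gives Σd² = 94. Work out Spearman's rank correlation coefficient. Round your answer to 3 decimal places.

0.217

ρ = 1 − 6Σd² / [n(n²−1)] = 1 − 6×94 / (9×80)
  = 1 − 564/720 = 1 − 0.7833 ≈ 0.217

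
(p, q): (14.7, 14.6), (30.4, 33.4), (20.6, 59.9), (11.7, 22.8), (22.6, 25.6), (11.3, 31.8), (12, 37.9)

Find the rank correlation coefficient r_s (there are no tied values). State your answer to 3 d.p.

0.214

Rank p: 4, 7, 5, 2, 6, 1, 3
Rank q: 1, 5, 7, 2, 3, 4, 6
d = rank(p) − rank(q): 3, 2, -2, 0, 3, -3, -3; Σd² = 44
ρ = 1 − 6Σd² / [n(n²−1)] = 1 − 6×44 / (7×48) = 1 − 264/336 ≈ 0.214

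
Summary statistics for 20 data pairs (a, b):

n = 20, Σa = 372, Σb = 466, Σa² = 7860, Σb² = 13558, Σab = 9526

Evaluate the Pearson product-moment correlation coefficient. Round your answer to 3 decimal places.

0.539

r = (nΣab − ΣaΣb) / √[(nΣa² − (Σa)²)(nΣb² − (Σb)²)]
Numerator: 20×9526 − 372×466 = 17168
Denominator: √[(157200 − 138384)(271160 − 217156)] = √[18816 × 54004] = 31876.9394
r = 17168 / 31876.9394 ≈ 0.539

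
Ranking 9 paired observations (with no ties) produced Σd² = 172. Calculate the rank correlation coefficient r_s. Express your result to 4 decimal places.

-0.4333

ρ = 1 − 6Σd² / [n(n²−1)] = 1 − 6×172 / (9×80)
  = 1 − 1032/720 = 1 − 1.43333 ≈ -0.4333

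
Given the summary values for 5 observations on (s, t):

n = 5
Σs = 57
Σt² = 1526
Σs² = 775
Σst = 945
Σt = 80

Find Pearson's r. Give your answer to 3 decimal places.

0.188

r = (nΣst − ΣsΣt) / √[(nΣs² − (Σs)²)(nΣt² − (Σt)²)]
Numerator: 5×945 − 57×80 = 165
Denominator: √[(3875 − 3249)(7630 − 6400)] = √[626 × 1230] = 877.4850
r = 165 / 877.4850 ≈ 0.188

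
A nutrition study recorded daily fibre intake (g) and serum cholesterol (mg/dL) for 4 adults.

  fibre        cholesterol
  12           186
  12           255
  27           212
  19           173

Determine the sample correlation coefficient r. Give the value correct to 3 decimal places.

n = 4, Σx = 70, Σy = 826, Σx² = 1378, Σy² = 174494, Σxy = 14303
nΣxy − ΣxΣy = 57212 − 57820 = -608
nΣx² − (Σx)² = 5512 − 4900 = 612; nΣy² − (Σy)² = 697976 − 682276 = 15700
r = -608 / √(612 × 15700) = -608 / 3099.7419 ≈ -0.196

-0.196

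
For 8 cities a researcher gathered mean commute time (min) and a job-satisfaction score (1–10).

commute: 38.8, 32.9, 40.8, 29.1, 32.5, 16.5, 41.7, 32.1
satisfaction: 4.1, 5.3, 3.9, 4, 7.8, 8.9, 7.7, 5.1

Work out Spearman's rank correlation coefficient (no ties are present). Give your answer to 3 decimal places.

Rank commute: 6, 5, 7, 2, 4, 1, 8, 3
Rank satisfaction: 3, 5, 1, 2, 7, 8, 6, 4
d = rank(commute) − rank(satisfaction): 3, 0, 6, 0, -3, -7, 2, -1; Σd² = 108
ρ = 1 − 6Σd² / [n(n²−1)] = 1 − 6×108 / (8×63) = 1 − 648/504 ≈ -0.286

-0.286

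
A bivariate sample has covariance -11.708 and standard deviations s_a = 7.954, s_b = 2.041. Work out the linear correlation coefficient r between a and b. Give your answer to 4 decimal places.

r = Cov(a,b) / (s_a · s_b) = -11.708 / (7.954 × 2.041)
  = -11.708 / 16.2341 ≈ -0.7212

-0.7212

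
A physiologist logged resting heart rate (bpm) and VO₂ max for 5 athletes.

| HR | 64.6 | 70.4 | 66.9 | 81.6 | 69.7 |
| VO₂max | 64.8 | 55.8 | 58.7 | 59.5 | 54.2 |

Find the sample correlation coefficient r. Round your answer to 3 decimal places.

-0.217

n = 5, Σx = 353.2, Σy = 293, Σx² = 25121.58, Σy² = 17236.26, Σxy = 20674.37
nΣxy − ΣxΣy = 103371.85 − 103487.6 = -115.75
nΣx² − (Σx)² = 125607.9 − 124750.24 = 857.66; nΣy² − (Σy)² = 86181.3 − 85849 = 332.3
r = -115.75 / √(857.66 × 332.3) = -115.75 / 533.8543 ≈ -0.217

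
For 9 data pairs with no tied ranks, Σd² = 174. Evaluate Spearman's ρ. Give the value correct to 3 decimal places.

ρ = 1 − 6Σd² / [n(n²−1)] = 1 − 6×174 / (9×80)
  = 1 − 1044/720 = 1 − 1.4500 ≈ -0.450

-0.450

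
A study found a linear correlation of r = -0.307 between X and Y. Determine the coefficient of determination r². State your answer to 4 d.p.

0.0942

r² = (-0.307)² = 0.0942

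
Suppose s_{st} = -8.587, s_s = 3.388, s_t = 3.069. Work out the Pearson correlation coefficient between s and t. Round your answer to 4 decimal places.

r = Cov(s,t) / (s_s · s_t) = -8.587 / (3.388 × 3.069)
  = -8.587 / 10.3978 ≈ -0.8258

-0.8258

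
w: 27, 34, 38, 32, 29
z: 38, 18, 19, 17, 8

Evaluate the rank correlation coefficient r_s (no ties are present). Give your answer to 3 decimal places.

Rank w: 1, 4, 5, 3, 2
Rank z: 5, 3, 4, 2, 1
d = rank(w) − rank(z): -4, 1, 1, 1, 1; Σd² = 20
ρ = 1 − 6Σd² / [n(n²−1)] = 1 − 6×20 / (5×24) = 1 − 120/120 ≈ 0.000

0.000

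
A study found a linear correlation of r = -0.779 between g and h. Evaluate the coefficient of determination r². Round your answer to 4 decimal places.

r² = (-0.779)² = 0.6068

0.6068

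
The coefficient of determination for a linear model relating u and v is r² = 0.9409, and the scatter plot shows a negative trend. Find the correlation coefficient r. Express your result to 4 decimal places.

|r| = √0.9409 = 0.9700
The association is negative, so r = −0.9700.

-0.9700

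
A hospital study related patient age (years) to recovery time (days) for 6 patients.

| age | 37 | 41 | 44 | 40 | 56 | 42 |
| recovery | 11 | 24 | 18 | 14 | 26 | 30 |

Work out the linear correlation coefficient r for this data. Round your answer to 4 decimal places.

n = 6, Σx = 260, Σy = 123, Σx² = 11486, Σy² = 2793, Σxy = 5459
nΣxy − ΣxΣy = 32754 − 31980 = 774
nΣx² − (Σx)² = 68916 − 67600 = 1316; nΣy² − (Σy)² = 16758 − 15129 = 1629
r = 774 / √(1316 × 1629) = 774 / 1464.1598 ≈ 0.5286

0.5286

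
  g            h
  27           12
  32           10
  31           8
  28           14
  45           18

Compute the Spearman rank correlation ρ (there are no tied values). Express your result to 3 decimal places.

0.200

Rank g: 1, 4, 3, 2, 5
Rank h: 3, 2, 1, 4, 5
d = rank(g) − rank(h): -2, 2, 2, -2, 0; Σd² = 16
ρ = 1 − 6Σd² / [n(n²−1)] = 1 − 6×16 / (5×24) = 1 − 96/120 ≈ 0.200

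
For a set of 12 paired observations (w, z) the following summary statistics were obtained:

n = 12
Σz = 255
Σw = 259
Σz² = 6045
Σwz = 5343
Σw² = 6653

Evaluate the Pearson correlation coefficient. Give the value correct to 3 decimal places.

r = (nΣwz − ΣwΣz) / √[(nΣw² − (Σw)²)(nΣz² − (Σz)²)]
Numerator: 12×5343 − 259×255 = -1929
Denominator: √[(79836 − 67081)(72540 − 65025)] = √[12755 × 7515] = 9790.4967
r = -1929 / 9790.4967 ≈ -0.197

-0.197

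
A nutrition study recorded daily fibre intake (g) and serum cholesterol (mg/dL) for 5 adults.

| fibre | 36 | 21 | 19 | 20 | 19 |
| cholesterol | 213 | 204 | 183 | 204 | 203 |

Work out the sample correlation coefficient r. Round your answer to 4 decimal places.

0.6336

n = 5, Σx = 115, Σy = 1007, Σx² = 2859, Σy² = 203299, Σxy = 23366
nΣxy − ΣxΣy = 116830 − 115805 = 1025
nΣx² − (Σx)² = 14295 − 13225 = 1070; nΣy² − (Σy)² = 1016495 − 1014049 = 2446
r = 1025 / √(1070 × 2446) = 1025 / 1617.7824 ≈ 0.6336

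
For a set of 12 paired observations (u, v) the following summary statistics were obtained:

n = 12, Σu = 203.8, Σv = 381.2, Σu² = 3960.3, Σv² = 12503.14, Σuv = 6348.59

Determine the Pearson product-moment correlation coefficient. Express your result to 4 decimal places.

-0.2830

r = (nΣuv − ΣuΣv) / √[(nΣu² − (Σu)²)(nΣv² − (Σv)²)]
Numerator: 12×6348.59 − 203.8×381.2 = -1505.48
Denominator: √[(47523.6 − 41534.44)(150037.68 − 145313.44)] = √[5989.16 × 4724.24] = 5319.2320
r = -1505.48 / 5319.2320 ≈ -0.2830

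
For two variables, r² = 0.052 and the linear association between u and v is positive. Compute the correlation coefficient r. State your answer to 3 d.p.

0.228

|r| = √0.052 = 0.228
The association is positive, so r = 0.228.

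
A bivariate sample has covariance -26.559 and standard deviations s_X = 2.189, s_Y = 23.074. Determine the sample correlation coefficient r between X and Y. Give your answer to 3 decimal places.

-0.526

r = Cov(X,Y) / (s_X · s_Y) = -26.559 / (2.189 × 23.074)
  = -26.559 / 50.5090 ≈ -0.526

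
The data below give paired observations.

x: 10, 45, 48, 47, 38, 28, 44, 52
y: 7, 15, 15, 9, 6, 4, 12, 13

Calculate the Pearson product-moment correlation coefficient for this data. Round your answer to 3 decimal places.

0.668

n = 8, Σx = 312, Σy = 81, Σx² = 13506, Σy² = 945, Σxy = 3432
nΣxy − ΣxΣy = 27456 − 25272 = 2184
nΣx² − (Σx)² = 108048 − 97344 = 10704; nΣy² − (Σy)² = 7560 − 6561 = 999
r = 2184 / √(10704 × 999) = 2184 / 3270.0605 ≈ 0.668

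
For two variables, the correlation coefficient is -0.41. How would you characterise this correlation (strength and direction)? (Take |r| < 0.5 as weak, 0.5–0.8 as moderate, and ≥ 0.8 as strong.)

r = -0.41 < 0 so the relationship is negative.
|r| = 0.41, which falls in the weak range.

weak negative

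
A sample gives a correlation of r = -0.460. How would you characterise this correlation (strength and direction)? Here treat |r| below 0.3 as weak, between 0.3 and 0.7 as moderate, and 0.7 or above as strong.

moderate negative

r = -0.460 < 0 so the relationship is negative.
|r| = 0.460, which falls in the moderate range.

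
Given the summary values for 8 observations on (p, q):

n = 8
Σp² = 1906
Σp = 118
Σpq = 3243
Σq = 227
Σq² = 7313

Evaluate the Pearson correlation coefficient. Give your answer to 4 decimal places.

-0.2771

r = (nΣpq − ΣpΣq) / √[(nΣp² − (Σp)²)(nΣq² − (Σq)²)]
Numerator: 8×3243 − 118×227 = -842
Denominator: √[(15248 − 13924)(58504 − 51529)] = √[1324 × 6975] = 3038.8978
r = -842 / 3038.8978 ≈ -0.2771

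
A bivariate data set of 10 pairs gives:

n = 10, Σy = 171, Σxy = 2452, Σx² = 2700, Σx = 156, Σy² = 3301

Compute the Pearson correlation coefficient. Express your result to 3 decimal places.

-0.680

r = (nΣxy − ΣxΣy) / √[(nΣx² − (Σx)²)(nΣy² − (Σy)²)]
Numerator: 10×2452 − 156×171 = -2156
Denominator: √[(27000 − 24336)(33010 − 29241)] = √[2664 × 3769] = 3168.6931
r = -2156 / 3168.6931 ≈ -0.680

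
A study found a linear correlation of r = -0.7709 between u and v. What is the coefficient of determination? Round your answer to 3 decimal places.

r² = (-0.7709)² = 0.594

0.594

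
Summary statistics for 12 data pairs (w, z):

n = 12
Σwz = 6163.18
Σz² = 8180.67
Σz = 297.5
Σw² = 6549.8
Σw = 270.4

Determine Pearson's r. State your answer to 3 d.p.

r = (nΣwz − ΣwΣz) / √[(nΣw² − (Σw)²)(nΣz² − (Σz)²)]
Numerator: 12×6163.18 − 270.4×297.5 = -6485.84
Denominator: √[(78597.6 − 73116.16)(98168.04 − 88506.25)] = √[5481.44 × 9661.79] = 7277.3980
r = -6485.84 / 7277.3980 ≈ -0.891

-0.891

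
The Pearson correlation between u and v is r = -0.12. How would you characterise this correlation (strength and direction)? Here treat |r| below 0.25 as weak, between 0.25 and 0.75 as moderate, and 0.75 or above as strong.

weak negative

r = -0.12 < 0 so the relationship is negative.
|r| = 0.12, which falls in the weak range.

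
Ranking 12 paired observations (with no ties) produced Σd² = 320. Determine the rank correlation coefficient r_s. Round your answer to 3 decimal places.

ρ = 1 − 6Σd² / [n(n²−1)] = 1 − 6×320 / (12×143)
  = 1 − 1920/1716 = 1 − 1.1189 ≈ -0.119

-0.119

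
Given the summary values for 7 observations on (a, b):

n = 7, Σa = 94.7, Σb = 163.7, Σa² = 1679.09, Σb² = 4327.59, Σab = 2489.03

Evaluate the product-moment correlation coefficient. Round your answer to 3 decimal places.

r = (nΣab − ΣaΣb) / √[(nΣa² − (Σa)²)(nΣb² − (Σb)²)]
Numerator: 7×2489.03 − 94.7×163.7 = 1920.82
Denominator: √[(11753.63 − 8968.09)(30293.13 − 26797.69)] = √[2785.54 × 3495.44] = 3120.3666
r = 1920.82 / 3120.3666 ≈ 0.616

0.616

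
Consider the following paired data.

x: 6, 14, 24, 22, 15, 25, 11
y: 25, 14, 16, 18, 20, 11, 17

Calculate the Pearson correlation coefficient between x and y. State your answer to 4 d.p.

n = 7, Σx = 117, Σy = 121, Σx² = 2263, Σy² = 2211, Σxy = 1888
nΣxy − ΣxΣy = 13216 − 14157 = -941
nΣx² − (Σx)² = 15841 − 13689 = 2152; nΣy² − (Σy)² = 15477 − 14641 = 836
r = -941 / √(2152 × 836) = -941 / 1341.2949 ≈ -0.7016

-0.7016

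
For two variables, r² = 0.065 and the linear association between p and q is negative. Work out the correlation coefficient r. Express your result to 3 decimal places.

|r| = √0.065 = 0.255
The association is negative, so r = −0.255.

-0.255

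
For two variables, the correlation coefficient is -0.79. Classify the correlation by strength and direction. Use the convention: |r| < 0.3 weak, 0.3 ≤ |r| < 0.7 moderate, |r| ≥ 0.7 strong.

r = -0.79 < 0 so the relationship is negative.
|r| = 0.79, which falls in the strong range.

strong negative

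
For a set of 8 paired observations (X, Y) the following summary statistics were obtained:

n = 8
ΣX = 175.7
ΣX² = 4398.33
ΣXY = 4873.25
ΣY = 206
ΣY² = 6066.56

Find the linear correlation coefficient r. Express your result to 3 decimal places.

0.544

r = (nΣXY − ΣXΣY) / √[(nΣX² − (ΣX)²)(nΣY² − (ΣY)²)]
Numerator: 8×4873.25 − 175.7×206 = 2791.8
Denominator: √[(35186.64 − 30870.49)(48532.48 − 42436)] = √[4316.15 × 6096.48] = 5129.6513
r = 2791.8 / 5129.6513 ≈ 0.544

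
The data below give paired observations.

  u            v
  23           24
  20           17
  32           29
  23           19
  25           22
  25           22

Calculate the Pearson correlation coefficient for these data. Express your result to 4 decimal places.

n = 6, Σu = 148, Σv = 133, Σu² = 3732, Σv² = 3035, Σuv = 3357
nΣuv − ΣuΣv = 20142 − 19684 = 458
nΣu² − (Σu)² = 22392 − 21904 = 488; nΣv² − (Σv)² = 18210 − 17689 = 521
r = 458 / √(488 × 521) = 458 / 504.2301 ≈ 0.9083

0.9083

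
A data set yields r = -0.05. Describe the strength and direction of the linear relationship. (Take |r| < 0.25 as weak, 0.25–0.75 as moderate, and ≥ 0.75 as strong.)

r = -0.05 < 0 so the relationship is negative.
|r| = 0.05, which falls in the weak range.

weak negative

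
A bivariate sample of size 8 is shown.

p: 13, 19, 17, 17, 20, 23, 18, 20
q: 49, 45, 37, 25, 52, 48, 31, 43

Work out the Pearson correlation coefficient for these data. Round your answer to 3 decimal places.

0.229

n = 8, Σp = 147, Σq = 330, Σp² = 2761, Σq² = 14238, Σpq = 6108
nΣpq − ΣpΣq = 48864 − 48510 = 354
nΣp² − (Σp)² = 22088 − 21609 = 479; nΣq² − (Σq)² = 113904 − 108900 = 5004
r = 354 / √(479 × 5004) = 354 / 1548.1977 ≈ 0.229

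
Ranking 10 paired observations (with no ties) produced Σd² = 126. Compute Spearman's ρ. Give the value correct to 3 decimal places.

0.236

ρ = 1 − 6Σd² / [n(n²−1)] = 1 − 6×126 / (10×99)
  = 1 − 756/990 = 1 − 0.7636 ≈ 0.236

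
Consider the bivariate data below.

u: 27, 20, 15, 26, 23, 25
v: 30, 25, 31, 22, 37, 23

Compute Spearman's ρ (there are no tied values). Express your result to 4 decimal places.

-0.4286

Rank u: 6, 2, 1, 5, 3, 4
Rank v: 4, 3, 5, 1, 6, 2
d = rank(u) − rank(v): 2, -1, -4, 4, -3, 2; Σd² = 50
ρ = 1 − 6Σd² / [n(n²−1)] = 1 − 6×50 / (6×35) = 1 − 300/210 ≈ -0.4286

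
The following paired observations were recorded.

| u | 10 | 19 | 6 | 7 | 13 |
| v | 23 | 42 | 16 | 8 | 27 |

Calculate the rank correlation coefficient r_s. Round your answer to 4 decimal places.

0.9000

Rank u: 3, 5, 1, 2, 4
Rank v: 3, 5, 2, 1, 4
d = rank(u) − rank(v): 0, 0, -1, 1, 0; Σd² = 2
ρ = 1 − 6Σd² / [n(n²−1)] = 1 − 6×2 / (5×24) = 1 − 12/120 ≈ 0.9000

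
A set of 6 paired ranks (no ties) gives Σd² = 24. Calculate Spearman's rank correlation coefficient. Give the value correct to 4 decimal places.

ρ = 1 − 6Σd² / [n(n²−1)] = 1 − 6×24 / (6×35)
  = 1 − 144/210 = 1 − 0.68571 ≈ 0.3143

0.3143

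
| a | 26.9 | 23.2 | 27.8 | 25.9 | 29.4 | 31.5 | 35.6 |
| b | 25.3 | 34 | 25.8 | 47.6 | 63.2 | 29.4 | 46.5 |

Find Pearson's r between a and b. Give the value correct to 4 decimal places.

0.2386

n = 7, Σa = 200.3, Σb = 271.8, Σa² = 5829.47, Σb² = 11748.34, Σab = 7859.03
nΣab − ΣaΣb = 55013.21 − 54441.54 = 571.67
nΣa² − (Σa)² = 40806.29 − 40120.09 = 686.2; nΣb² − (Σb)² = 82238.38 − 73875.24 = 8363.14
r = 571.67 / √(686.2 × 8363.14) = 571.67 / 2395.5765 ≈ 0.2386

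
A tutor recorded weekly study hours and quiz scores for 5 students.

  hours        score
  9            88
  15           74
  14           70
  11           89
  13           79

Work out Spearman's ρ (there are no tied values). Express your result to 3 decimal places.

-0.800

Rank hours: 1, 5, 4, 2, 3
Rank score: 4, 2, 1, 5, 3
d = rank(hours) − rank(score): -3, 3, 3, -3, 0; Σd² = 36
ρ = 1 − 6Σd² / [n(n²−1)] = 1 − 6×36 / (5×24) = 1 − 216/120 ≈ -0.800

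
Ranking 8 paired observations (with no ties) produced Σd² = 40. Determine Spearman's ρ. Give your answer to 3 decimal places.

0.524

ρ = 1 − 6Σd² / [n(n²−1)] = 1 − 6×40 / (8×63)
  = 1 − 240/504 = 1 − 0.4762 ≈ 0.524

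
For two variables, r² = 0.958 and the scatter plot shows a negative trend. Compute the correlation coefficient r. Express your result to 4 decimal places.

|r| = √0.958 = 0.9788
The association is negative, so r = −0.9788.

-0.9788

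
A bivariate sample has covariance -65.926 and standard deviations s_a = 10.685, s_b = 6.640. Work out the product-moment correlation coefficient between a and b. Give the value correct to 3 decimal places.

r = Cov(a,b) / (s_a · s_b) = -65.926 / (10.685 × 6.640)
  = -65.926 / 70.9484 ≈ -0.929

-0.929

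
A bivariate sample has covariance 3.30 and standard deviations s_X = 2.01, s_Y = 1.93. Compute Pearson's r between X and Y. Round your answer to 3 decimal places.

r = Cov(X,Y) / (s_X · s_Y) = 3.30 / (2.01 × 1.93)
  = 3.30 / 3.8793 ≈ 0.851

0.851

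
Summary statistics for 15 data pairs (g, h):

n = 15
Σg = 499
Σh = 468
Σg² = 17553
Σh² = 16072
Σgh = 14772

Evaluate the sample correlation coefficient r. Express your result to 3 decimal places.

-0.673

r = (nΣgh − ΣgΣh) / √[(nΣg² − (Σg)²)(nΣh² − (Σh)²)]
Numerator: 15×14772 − 499×468 = -11952
Denominator: √[(263295 − 249001)(241080 − 219024)] = √[14294 × 22056] = 17755.8009
r = -11952 / 17755.8009 ≈ -0.673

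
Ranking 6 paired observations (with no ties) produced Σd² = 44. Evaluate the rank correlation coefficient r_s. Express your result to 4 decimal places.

ρ = 1 − 6Σd² / [n(n²−1)] = 1 − 6×44 / (6×35)
  = 1 − 264/210 = 1 − 1.25714 ≈ -0.2571

-0.2571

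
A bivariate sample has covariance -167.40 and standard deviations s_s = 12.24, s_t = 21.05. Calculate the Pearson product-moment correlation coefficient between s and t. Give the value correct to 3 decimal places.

r = Cov(s,t) / (s_s · s_t) = -167.40 / (12.24 × 21.05)
  = -167.40 / 257.6520 ≈ -0.650

-0.650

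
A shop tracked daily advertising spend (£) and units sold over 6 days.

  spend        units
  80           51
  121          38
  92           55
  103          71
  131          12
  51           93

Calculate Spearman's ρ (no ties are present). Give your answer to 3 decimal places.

-0.771

Rank spend: 2, 5, 3, 4, 6, 1
Rank units: 3, 2, 4, 5, 1, 6
d = rank(spend) − rank(units): -1, 3, -1, -1, 5, -5; Σd² = 62
ρ = 1 − 6Σd² / [n(n²−1)] = 1 − 6×62 / (6×35) = 1 − 372/210 ≈ -0.771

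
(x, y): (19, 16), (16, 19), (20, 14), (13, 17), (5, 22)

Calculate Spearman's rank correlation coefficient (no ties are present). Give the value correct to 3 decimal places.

-0.900

Rank x: 4, 3, 5, 2, 1
Rank y: 2, 4, 1, 3, 5
d = rank(x) − rank(y): 2, -1, 4, -1, -4; Σd² = 38
ρ = 1 − 6Σd² / [n(n²−1)] = 1 − 6×38 / (5×24) = 1 − 228/120 ≈ -0.900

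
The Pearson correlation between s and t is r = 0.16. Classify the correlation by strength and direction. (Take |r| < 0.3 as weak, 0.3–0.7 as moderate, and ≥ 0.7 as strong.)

weak positive

r = 0.16 > 0 so the relationship is positive.
|r| = 0.16, which falls in the weak range.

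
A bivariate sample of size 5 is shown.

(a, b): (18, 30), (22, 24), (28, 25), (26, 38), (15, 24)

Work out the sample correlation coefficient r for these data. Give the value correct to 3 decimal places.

n = 5, Σa = 109, Σb = 141, Σa² = 2493, Σb² = 4121, Σab = 3116
nΣab − ΣaΣb = 15580 − 15369 = 211
nΣa² − (Σa)² = 12465 − 11881 = 584; nΣb² − (Σb)² = 20605 − 19881 = 724
r = 211 / √(584 × 724) = 211 / 650.2430 ≈ 0.324

0.324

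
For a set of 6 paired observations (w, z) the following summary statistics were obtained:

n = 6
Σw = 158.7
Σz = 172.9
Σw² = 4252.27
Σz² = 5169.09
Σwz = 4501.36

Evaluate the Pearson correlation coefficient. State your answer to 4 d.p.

-0.7113

r = (nΣwz − ΣwΣz) / √[(nΣw² − (Σw)²)(nΣz² − (Σz)²)]
Numerator: 6×4501.36 − 158.7×172.9 = -431.07
Denominator: √[(25513.62 − 25185.69)(31014.54 − 29894.41)] = √[327.93 × 1120.13] = 606.0728
r = -431.07 / 606.0728 ≈ -0.7113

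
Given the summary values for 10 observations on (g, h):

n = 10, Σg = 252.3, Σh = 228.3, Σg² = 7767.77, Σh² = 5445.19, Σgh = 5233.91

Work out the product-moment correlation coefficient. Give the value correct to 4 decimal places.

r = (nΣgh − ΣgΣh) / √[(nΣg² − (Σg)²)(nΣh² − (Σh)²)]
Numerator: 10×5233.91 − 252.3×228.3 = -5260.99
Denominator: √[(77677.7 − 63655.29)(54451.9 − 52120.89)] = √[14022.41 × 2331.01] = 5717.2002
r = -5260.99 / 5717.2002 ≈ -0.9202

-0.9202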